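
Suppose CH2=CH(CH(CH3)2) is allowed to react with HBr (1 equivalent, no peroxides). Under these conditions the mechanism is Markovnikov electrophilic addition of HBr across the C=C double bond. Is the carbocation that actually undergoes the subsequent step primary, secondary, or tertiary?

Step 1: The π electrons of the C=C bond attack a proton of HBr; Markovnikov addition places the new C–H on the less-substituted alkene carbon, so the positive charge ends up on the more-substituted carbon — a secondary carbocation. The H–Br bond breaks heterolytically, releasing Br⁻.
Step 2: A hydride (H with its bonding pair) migrates from the adjacent isopropyl carbon to the cationic centre — a 1,2-hydride shift — upgrading the secondary cation to a tertiary one.
The cation rearranges from secondary to tertiary via a 1,2-hydride shift from the adjacent isopropyl carbon; the tertiary cation is what reacts next.

tertiary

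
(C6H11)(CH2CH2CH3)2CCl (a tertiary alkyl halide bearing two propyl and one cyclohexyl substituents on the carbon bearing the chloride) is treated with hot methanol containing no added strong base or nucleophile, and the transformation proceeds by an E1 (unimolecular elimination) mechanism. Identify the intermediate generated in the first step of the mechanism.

tertiary carbocation

Step 1: Rate-determining heterolysis of the C–Cl bond gives Cl⁻ and a tertiary carbocation.
After step 1 the species present is a tertiary carbocation.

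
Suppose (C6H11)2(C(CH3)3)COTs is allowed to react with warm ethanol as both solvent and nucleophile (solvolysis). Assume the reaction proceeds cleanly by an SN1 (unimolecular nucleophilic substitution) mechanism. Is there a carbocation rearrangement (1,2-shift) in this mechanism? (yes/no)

The first-formed carbocation is tertiary.
No single 1,2-shift to an adjacent carbon would produce a more-substituted cation than the one already present, so no rearrangement occurs.

no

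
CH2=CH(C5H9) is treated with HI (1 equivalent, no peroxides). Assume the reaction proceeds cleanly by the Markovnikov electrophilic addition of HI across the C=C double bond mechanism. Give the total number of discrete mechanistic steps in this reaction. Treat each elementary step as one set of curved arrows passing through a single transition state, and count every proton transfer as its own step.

Step 1: Protonation of the alkene by HI: the π bond acts as the nucleophile and picks up H⁺, giving the more stable (Markovnikov) secondary carbocation. The H–I bond breaks heterolytically, releasing I⁻.
Step 2: A 1,2-hydride shift from the adjacent cyclopentyl carbon moves the positive charge from the secondary centre to an adjacent carbon, generating a more stable tertiary carbocation.
Step 3: I⁻ captures the cation: a lone pair on I⁻ fills the empty p orbital, producing the alkyl halide product.
Total: 3 elementary steps.

3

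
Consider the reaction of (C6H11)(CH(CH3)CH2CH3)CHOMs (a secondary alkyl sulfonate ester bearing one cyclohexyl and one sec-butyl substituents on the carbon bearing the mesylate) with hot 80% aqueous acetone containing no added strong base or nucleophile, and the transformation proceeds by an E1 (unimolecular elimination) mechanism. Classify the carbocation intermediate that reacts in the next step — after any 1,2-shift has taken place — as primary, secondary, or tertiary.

Step 1: Unassisted departure of MsO⁻ (taking the C–O bonding pair) generates a secondary carbocation.
Step 2: Carbocation rearrangement: a 1,2-hydride shift from the adjacent cyclohexyl carbon converts the initially-formed secondary cation into the more stable tertiary cation.
The cation rearranges from secondary to tertiary via a 1,2-hydride shift from the adjacent cyclohexyl carbon; the tertiary cation is what reacts next.

tertiary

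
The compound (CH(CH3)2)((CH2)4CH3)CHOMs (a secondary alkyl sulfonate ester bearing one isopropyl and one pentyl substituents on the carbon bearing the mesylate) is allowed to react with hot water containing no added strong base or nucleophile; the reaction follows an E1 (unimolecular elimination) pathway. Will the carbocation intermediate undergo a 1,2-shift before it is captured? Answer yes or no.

The first-formed carbocation is secondary.
The adjacent isopropyl carbon already bears 2 other carbon substituents and has a hydrogen to migrate; after a 1,2-hydride shift from that carbon the positive charge sits on a tertiary centre.
Tertiary is more stable than secondary, so the shift occurs.

yes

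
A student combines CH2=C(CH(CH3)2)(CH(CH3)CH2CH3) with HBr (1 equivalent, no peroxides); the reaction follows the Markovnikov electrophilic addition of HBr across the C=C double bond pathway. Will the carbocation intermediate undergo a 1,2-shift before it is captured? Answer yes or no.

The first-formed carbocation is tertiary.
No single 1,2-shift to an adjacent carbon would produce a more-substituted cation than the one already present, so no rearrangement occurs.

no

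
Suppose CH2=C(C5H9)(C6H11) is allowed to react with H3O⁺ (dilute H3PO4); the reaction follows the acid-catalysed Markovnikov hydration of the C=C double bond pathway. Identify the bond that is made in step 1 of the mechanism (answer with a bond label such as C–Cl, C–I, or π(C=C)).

C–H

Step 1: Electrophilic addition begins with the π(C=C) electrons forming a bond to the proton of H3O⁺. Following Markovnikov's rule, the resulting cation is tertiary. H2O is released.
The bond formed in this step is the C–H bond.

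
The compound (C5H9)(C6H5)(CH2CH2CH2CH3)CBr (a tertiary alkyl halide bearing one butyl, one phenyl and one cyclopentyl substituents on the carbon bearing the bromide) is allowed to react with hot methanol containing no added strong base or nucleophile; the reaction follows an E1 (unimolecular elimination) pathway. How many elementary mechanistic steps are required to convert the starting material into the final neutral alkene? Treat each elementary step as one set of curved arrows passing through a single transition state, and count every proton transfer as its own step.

Step 1: Ionisation: the C–Br σ-bond cleaves heterolytically; both bonding electrons depart with Br⁻, leaving a tertiary carbocation at the α-carbon.
(No 1,2-shift: no single shift to an adjacent carbon would give a more stable cation.)
Step 2: Loss of a β-proton to a methanol molecule of the solvent: the C–H bonding pair collapses toward the cationic carbon to form the C=C π bond, yielding the alkene.
Total: 2 elementary steps.

2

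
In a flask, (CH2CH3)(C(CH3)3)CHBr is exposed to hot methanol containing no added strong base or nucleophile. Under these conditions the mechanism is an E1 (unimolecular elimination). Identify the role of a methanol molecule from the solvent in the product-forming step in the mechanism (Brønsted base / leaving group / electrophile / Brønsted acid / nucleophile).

Brønsted base

Step 3: A weak base (a methanol molecule from the solvent) removes a proton from a carbon adjacent to the cationic centre; the electrons of that C–H bond become the new π(C=C) bond, giving the alkene.
A methanol molecule from the solvent in the product-forming step accepts a proton in a proton-transfer step — a Brønsted base.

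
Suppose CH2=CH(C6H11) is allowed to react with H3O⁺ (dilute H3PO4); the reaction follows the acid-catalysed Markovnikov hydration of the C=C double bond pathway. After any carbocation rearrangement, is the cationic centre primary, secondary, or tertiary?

tertiary

Step 1: Protonation of the alkene by H3O⁺: the π bond acts as the nucleophile and picks up H⁺, giving the more stable (Markovnikov) secondary carbocation. H2O is released.
Step 2: A hydride (H with its bonding pair) migrates from the adjacent cyclohexyl carbon to the cationic centre — a 1,2-hydride shift — upgrading the secondary cation to a tertiary one.
The cation rearranges from secondary to tertiary via a 1,2-hydride shift from the adjacent cyclohexyl carbon; the tertiary cation is what reacts next.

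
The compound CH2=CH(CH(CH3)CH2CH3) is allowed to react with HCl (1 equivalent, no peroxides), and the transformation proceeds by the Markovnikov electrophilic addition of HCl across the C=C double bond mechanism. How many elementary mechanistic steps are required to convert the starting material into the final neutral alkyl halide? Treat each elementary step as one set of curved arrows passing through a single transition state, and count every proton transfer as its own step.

Step 1: The π electrons of the C=C bond attack a proton of HCl; Markovnikov addition places the new C–H on the less-substituted alkene carbon, so the positive charge ends up on the more-substituted carbon — a secondary carbocation. The H–Cl bond breaks heterolytically, releasing Cl⁻.
Step 2: A hydride (H with its bonding pair) migrates from the adjacent sec-butyl carbon to the cationic centre — a 1,2-hydride shift — upgrading the secondary cation to a tertiary one.
Step 3: Nucleophilic attack by Cl⁻ on the carbocation completes the addition, giving R–Cl.
Total: 3 elementary steps.

3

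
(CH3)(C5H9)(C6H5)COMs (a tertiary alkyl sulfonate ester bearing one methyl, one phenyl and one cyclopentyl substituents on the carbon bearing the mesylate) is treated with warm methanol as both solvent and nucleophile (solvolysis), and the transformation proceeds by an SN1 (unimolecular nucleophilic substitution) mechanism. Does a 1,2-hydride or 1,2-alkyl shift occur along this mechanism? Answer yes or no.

no

The first-formed carbocation is tertiary.
No single 1,2-shift to an adjacent carbon would produce a more-substituted cation than the one already present, so no rearrangement occurs.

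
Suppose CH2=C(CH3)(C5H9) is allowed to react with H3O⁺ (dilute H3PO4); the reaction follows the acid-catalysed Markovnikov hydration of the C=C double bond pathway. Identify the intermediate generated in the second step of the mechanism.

Step 1: Protonation of the alkene by H3O⁺: the π bond acts as the nucleophile and picks up H⁺, giving the more stable (Markovnikov) tertiary carbocation. H2O is released.
Step 2: Nucleophilic capture of the cation by H2O produces the protonated alcohol (an oxonium ion).
After step 2 the species present is an oxonium ion.

oxonium ion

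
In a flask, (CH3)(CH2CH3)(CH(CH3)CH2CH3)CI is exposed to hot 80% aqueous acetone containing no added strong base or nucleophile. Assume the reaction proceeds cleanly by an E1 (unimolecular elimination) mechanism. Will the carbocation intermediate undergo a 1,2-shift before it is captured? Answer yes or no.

no

The first-formed carbocation is tertiary.
No single 1,2-shift to an adjacent carbon would produce a more-substituted cation than the one already present, so no rearrangement occurs.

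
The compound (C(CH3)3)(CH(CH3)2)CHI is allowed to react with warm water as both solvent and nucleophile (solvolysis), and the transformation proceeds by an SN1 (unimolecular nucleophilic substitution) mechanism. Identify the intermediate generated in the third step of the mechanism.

oxonium ion

Step 1: Unassisted departure of I⁻ (taking the C–I bonding pair) generates a secondary carbocation.
Step 2: Carbocation rearrangement: a 1,2-hydride shift from the adjacent isopropyl carbon converts the initially-formed secondary cation into the more stable tertiary cation.
Step 3: H2O donates an oxygen lone pair into the empty p orbital of the cation, giving a protonated alcohol (an oxonium ion).
After step 3 the species present is an oxonium ion.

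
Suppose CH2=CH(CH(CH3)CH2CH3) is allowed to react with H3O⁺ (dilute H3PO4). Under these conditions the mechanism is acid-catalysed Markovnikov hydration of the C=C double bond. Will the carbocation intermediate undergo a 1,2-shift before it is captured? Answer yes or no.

yes

The first-formed carbocation is secondary.
The adjacent sec-butyl carbon already bears 2 other carbon substituents and has a hydrogen to migrate; after a 1,2-hydride shift from that carbon the positive charge sits on a tertiary centre.
Tertiary is more stable than secondary, so the shift occurs.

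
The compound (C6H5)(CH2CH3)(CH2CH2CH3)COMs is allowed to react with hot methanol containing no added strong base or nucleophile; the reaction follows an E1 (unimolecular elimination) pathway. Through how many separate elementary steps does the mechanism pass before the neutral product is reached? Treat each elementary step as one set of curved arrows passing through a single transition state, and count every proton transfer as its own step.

Step 1: Ionisation: the C–O σ-bond cleaves heterolytically; both bonding electrons depart with MsO⁻, leaving a tertiary carbocation at the α-carbon.
(No 1,2-shift: no single shift to an adjacent carbon would give a more stable cation.)
Step 2: A weak base (a methanol molecule from the solvent) removes a proton from a carbon adjacent to the cationic centre; the electrons of that C–H bond become the new π(C=C) bond, giving the alkene.
Total: 2 elementary steps.

2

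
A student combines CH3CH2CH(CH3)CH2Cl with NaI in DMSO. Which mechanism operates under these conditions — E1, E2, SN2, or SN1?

Conditions: a primary substrate with a strong nucleophile in the polar aprotic solvent DMSO.
These conditions are the textbook signature of the SN2 pathway.
An unhindered substrate with a strong nucleophile in a polar aprotic solvent favours one-step backside displacement.

SN2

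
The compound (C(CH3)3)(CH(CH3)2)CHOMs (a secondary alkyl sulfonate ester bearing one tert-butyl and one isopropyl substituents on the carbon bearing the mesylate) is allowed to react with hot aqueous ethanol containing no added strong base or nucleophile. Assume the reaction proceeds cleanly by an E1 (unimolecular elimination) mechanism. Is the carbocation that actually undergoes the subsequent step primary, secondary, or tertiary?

Step 1: Unassisted departure of MsO⁻ (taking the C–O bonding pair) generates a secondary carbocation.
Step 2: Carbocation rearrangement: a 1,2-hydride shift from the adjacent isopropyl carbon converts the initially-formed secondary cation into the more stable tertiary cation.
The cation rearranges from secondary to tertiary via a 1,2-hydride shift from the adjacent isopropyl carbon; the tertiary cation is what reacts next.

tertiary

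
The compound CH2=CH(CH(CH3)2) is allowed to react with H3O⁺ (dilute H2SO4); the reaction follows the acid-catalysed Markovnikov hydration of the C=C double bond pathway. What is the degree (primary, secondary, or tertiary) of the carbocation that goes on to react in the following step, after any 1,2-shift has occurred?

tertiary

Step 1: The π electrons of the C=C bond attack a proton of H3O⁺; Markovnikov addition places the new C–H on the less-substituted alkene carbon, so the positive charge ends up on the more-substituted carbon — a secondary carbocation. H2O is released.
Step 2: A 1,2-hydride shift from the adjacent isopropyl carbon moves the positive charge from the secondary centre to an adjacent carbon, generating a more stable tertiary carbocation.
The cation rearranges from secondary to tertiary via a 1,2-hydride shift from the adjacent isopropyl carbon; the tertiary cation is what reacts next.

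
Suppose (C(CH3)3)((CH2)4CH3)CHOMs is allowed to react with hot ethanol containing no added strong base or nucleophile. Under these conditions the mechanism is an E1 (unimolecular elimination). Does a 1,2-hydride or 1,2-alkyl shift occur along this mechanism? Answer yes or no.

yes

The first-formed carbocation is secondary.
The adjacent tert-butyl carbon has no hydrogen but bears methyl groups; migration of one methyl with its bonding pair (a 1,2-methyl shift) places the charge on a tertiary centre.
Tertiary is more stable than secondary, so the shift occurs.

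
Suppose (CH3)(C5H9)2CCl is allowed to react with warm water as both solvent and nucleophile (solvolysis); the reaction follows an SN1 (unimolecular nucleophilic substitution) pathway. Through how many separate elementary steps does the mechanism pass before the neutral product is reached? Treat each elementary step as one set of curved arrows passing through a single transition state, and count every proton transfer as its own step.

3

Step 1: The C–Cl bond breaks with both electrons going to the chloride; Cl⁻ leaves and a tertiary carbocation remains.
(No 1,2-shift: no single shift to an adjacent carbon would give a more stable cation.)
Step 2: Nucleophilic capture: the oxygen of H2O bonds to the cationic carbon, producing an oxonium-ion intermediate.
Step 3: Proton transfer from the O–H of the oxonium ion to a solvent molecule delivers the neutral alcohol.
Total: 3 elementary steps.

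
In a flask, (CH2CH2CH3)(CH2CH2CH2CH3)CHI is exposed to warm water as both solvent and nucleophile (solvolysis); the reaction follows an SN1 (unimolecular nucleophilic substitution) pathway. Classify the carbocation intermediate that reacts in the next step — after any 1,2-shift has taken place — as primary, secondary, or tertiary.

secondary

Step 1: Rate-determining heterolysis of the C–I bond gives I⁻ and a secondary carbocation.
No single 1,2-shift to an adjacent carbon would give a more-substituted cation, so no rearrangement occurs.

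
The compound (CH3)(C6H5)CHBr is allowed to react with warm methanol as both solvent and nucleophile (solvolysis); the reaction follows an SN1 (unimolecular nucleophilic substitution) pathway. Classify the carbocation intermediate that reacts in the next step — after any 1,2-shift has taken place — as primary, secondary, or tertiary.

Step 1: The C–Br bond breaks with both electrons going to the bromide; Br⁻ leaves and a secondary carbocation remains.
No single 1,2-shift to an adjacent carbon would give a more-substituted cation, so no rearrangement occurs.

secondary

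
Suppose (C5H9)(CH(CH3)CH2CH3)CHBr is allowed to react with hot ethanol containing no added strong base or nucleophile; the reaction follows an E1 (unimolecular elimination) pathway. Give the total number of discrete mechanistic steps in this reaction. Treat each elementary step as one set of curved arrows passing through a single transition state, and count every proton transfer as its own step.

Step 1: Rate-determining heterolysis of the C–Br bond gives Br⁻ and a secondary carbocation.
Step 2: A hydride (H with its bonding pair) migrates from the adjacent cyclopentyl carbon to the cationic centre — a 1,2-hydride shift — upgrading the secondary cation to a tertiary one.
Step 3: Loss of a β-proton to an ethanol molecule of the solvent: the C–H bonding pair collapses toward the cationic carbon to form the C=C π bond, yielding the alkene.
Total: 3 elementary steps.

3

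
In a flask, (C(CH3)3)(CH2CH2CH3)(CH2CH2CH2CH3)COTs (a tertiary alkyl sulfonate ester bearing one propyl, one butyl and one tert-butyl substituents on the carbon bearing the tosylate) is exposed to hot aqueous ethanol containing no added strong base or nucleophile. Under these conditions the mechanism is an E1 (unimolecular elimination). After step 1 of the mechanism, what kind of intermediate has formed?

Step 1: Unassisted departure of TsO⁻ (taking the C–O bonding pair) generates a tertiary carbocation.
After step 1 the species present is a tertiary carbocation.

tertiary carbocation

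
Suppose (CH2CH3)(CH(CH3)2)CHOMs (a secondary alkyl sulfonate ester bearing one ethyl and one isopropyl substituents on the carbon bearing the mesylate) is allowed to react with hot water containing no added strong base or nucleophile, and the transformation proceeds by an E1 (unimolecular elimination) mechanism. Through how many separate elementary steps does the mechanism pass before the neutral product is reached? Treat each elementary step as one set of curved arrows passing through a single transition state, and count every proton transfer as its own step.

Step 1: The C–O bond breaks with both electrons going to the mesylate; MsO⁻ leaves and a secondary carbocation remains.
Step 2: A hydride (H with its bonding pair) migrates from the adjacent isopropyl carbon to the cationic centre — a 1,2-hydride shift — upgrading the secondary cation to a tertiary one.
Step 3: Loss of a β-proton to a water molecule of the solvent: the C–H bonding pair collapses toward the cationic carbon to form the C=C π bond, yielding the alkene.
Total: 3 elementary steps.

3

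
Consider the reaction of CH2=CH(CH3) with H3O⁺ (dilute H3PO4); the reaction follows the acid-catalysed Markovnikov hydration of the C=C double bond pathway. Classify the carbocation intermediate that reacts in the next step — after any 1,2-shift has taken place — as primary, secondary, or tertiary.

Step 1: Electrophilic addition begins with the π(C=C) electrons forming a bond to the proton of H3O⁺. Following Markovnikov's rule, the resulting cation is secondary. H2O is released.
No single 1,2-shift to an adjacent carbon would give a more-substituted cation, so no rearrangement occurs.

secondary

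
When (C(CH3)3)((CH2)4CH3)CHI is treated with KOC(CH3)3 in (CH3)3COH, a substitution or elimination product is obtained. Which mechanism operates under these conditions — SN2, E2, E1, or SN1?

E2

Conditions: a strong/bulky base with a secondary substrate bearing a β-hydrogen.
These conditions are the textbook signature of the E2 pathway.
A strong (often hindered) base removes a β-H in concert with loss of the leaving group — bimolecular elimination.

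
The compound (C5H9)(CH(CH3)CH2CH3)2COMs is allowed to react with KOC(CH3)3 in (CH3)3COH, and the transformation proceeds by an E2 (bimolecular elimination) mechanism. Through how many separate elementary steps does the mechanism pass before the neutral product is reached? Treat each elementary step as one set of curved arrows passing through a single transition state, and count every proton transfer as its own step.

1

Step 1: Concerted anti-periplanar elimination: (CH3)3CO⁻ abstracts a β-H while MsO⁻ leaves, and the C–H electrons become the new C=C π bond — all in a single transition state.
Total: 1 elementary step.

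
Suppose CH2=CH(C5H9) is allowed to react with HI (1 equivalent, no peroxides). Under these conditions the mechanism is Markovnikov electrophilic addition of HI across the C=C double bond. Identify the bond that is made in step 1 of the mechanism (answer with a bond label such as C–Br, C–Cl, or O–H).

C–H

Step 1: Electrophilic addition begins with the π(C=C) electrons forming a bond to the proton of HI. Following Markovnikov's rule, the resulting cation is secondary. The H–I bond breaks heterolytically, releasing I⁻.
The bond formed in this step is the C–H bond.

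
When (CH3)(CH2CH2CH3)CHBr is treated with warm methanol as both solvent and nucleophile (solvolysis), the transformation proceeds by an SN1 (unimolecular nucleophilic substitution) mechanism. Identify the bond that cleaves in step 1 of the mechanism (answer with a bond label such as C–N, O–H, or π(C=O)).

Step 1: Unassisted departure of Br⁻ (taking the C–Br bonding pair) generates a secondary carbocation.
The bond broken in this step is the C–Br bond.

C–Br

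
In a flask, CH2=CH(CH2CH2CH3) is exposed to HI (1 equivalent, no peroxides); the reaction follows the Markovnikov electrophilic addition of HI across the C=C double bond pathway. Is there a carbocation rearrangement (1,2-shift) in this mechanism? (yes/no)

no

The first-formed carbocation is secondary.
No single 1,2-shift to an adjacent carbon would produce a more-substituted cation than the one already present, so no rearrangement occurs.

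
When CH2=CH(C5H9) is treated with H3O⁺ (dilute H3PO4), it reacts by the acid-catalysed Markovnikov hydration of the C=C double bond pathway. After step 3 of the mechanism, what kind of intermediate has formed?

Step 1: The π electrons of the C=C bond attack a proton of H3O⁺; Markovnikov addition places the new C–H on the less-substituted alkene carbon, so the positive charge ends up on the more-substituted carbon — a secondary carbocation. H2O is released.
Step 2: A 1,2-hydride shift from the adjacent cyclopentyl carbon moves the positive charge from the secondary centre to an adjacent carbon, generating a more stable tertiary carbocation.
Step 3: A lone pair on the oxygen of H2O attacks the carbocation, forming a C–O bond and an oxonium ion (a protonated alcohol).
After step 3 the species present is an oxonium ion.

oxonium ion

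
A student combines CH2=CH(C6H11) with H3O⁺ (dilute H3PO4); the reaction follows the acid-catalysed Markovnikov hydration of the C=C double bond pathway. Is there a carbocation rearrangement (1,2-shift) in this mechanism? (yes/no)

The first-formed carbocation is secondary.
The adjacent cyclohexyl carbon already bears 2 other carbon substituents and has a hydrogen to migrate; after a 1,2-hydride shift from that carbon the positive charge sits on a tertiary centre.
Tertiary is more stable than secondary, so the shift occurs.

yes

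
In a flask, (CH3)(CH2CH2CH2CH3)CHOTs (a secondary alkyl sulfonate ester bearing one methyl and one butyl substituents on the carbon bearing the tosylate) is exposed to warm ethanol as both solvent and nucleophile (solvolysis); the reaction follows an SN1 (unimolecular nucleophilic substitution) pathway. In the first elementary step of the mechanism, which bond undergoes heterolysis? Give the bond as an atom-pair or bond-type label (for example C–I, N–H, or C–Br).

C–O

Step 1: Ionisation: the C–O σ-bond cleaves heterolytically; both bonding electrons depart with TsO⁻, leaving a secondary carbocation at the α-carbon.
The bond broken in this step is the C–O bond.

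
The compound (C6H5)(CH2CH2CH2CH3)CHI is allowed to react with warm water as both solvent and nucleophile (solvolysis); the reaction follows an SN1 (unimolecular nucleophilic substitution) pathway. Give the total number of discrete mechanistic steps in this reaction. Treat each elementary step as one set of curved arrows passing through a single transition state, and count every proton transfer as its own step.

Step 1: The C–I bond breaks with both electrons going to the iodide; I⁻ leaves and a secondary carbocation remains.
(No 1,2-shift: no single shift to an adjacent carbon would give a more stable cation.)
Step 2: A lone pair on the oxygen of H2O attacks the carbocation, forming a new C–O σ-bond and an oxonium ion.
Step 3: A second solvent molecule removes the proton on oxygen, giving the neutral alcohol product.
Total: 3 elementary steps.

3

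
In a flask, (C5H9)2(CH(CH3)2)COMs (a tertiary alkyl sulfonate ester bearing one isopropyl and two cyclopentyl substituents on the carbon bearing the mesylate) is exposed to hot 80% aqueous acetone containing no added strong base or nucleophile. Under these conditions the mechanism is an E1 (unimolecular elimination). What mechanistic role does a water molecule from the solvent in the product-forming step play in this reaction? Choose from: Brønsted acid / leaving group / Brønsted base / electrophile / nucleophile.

Step 2: Loss of a β-proton to a water molecule of the solvent: the C–H bonding pair collapses toward the cationic carbon to form the C=C π bond, yielding the alkene.
A water molecule from the solvent in the product-forming step accepts a proton in a proton-transfer step — a Brønsted base.

Brønsted base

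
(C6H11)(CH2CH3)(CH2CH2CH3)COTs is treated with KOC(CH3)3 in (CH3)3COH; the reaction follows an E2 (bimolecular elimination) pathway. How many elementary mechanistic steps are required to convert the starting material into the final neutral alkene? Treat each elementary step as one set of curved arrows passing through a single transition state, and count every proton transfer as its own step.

Step 1: In one step, (CH3)3CO⁻ pulls off a β-proton, the C–O bond cleaves, and a C=C double bond forms between the α- and β-carbons (E2, anti elimination).
Total: 1 elementary step.

1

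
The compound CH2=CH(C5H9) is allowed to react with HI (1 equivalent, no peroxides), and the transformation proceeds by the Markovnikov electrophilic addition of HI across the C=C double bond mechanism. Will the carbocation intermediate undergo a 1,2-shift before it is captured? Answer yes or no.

yes

The first-formed carbocation is secondary.
The adjacent cyclopentyl carbon already bears 2 other carbon substituents and has a hydrogen to migrate; after a 1,2-hydride shift from that carbon the positive charge sits on a tertiary centre.
Tertiary is more stable than secondary, so the shift occurs.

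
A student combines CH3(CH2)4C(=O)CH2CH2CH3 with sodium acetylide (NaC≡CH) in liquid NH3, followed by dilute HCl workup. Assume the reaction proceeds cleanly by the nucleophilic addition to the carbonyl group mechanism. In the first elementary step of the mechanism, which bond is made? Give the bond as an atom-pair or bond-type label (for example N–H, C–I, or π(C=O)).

Step 1: A lone pair / filled orbital on HC≡C⁻ attacks the electrophilic carbonyl carbon; the π(C=O) electrons shift onto oxygen, producing a tetrahedral alkoxide intermediate.
The bond formed in this step is the C–C bond.

C–C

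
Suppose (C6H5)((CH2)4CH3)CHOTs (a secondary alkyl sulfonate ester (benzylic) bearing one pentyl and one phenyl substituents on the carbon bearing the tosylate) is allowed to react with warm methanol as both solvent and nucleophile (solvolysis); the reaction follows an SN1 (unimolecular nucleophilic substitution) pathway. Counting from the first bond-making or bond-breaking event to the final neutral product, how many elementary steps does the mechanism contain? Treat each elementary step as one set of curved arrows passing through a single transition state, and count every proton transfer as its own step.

3

Step 1: The C–O bond breaks with both electrons going to the tosylate; TsO⁻ leaves and a secondary carbocation remains.
(No 1,2-shift: no single shift to an adjacent carbon would give a more stable cation.)
Step 2: A lone pair on the oxygen of CH3OH attacks the carbocation, forming a new C–O σ-bond and an oxonium ion.
Step 3: Deprotonation of the oxonium oxygen by solvent methanol yields the neutral ether.
Total: 3 elementary steps.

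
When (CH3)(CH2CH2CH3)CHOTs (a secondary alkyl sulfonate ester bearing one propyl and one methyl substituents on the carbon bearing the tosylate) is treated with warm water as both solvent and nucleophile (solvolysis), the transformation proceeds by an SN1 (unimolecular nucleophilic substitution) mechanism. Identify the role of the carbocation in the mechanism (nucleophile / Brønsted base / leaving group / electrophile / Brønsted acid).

electrophile

Step 2: A lone pair on the oxygen of H2O attacks the carbocation, forming a new C–O σ-bond and an oxonium ion.
The carbocation accepts an electron pair into an empty or π* orbital — it is the electrophile.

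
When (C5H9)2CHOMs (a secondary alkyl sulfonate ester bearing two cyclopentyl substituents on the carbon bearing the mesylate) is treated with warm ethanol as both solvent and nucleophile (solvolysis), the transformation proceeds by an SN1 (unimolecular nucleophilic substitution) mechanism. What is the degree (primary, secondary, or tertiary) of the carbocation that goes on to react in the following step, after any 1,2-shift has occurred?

tertiary

Step 1: Rate-determining heterolysis of the C–O bond gives MsO⁻ and a secondary carbocation.
Step 2: Carbocation rearrangement: a 1,2-hydride shift from the adjacent cyclopentyl carbon converts the initially-formed secondary cation into the more stable tertiary cation.
The cation rearranges from secondary to tertiary via a 1,2-hydride shift from the adjacent cyclopentyl carbon; the tertiary cation is what reacts next.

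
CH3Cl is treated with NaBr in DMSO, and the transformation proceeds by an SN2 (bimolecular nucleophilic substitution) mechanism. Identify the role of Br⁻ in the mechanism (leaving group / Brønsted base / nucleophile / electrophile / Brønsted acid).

nucleophile

Step 1: Backside attack by Br⁻ on the carbon bearing the chloride: the new C–Br bond forms as the C–Cl bond breaks, with Walden inversion at carbon.
Br⁻ donates an electron pair to form a new σ-bond to carbon — it is the nucleophile.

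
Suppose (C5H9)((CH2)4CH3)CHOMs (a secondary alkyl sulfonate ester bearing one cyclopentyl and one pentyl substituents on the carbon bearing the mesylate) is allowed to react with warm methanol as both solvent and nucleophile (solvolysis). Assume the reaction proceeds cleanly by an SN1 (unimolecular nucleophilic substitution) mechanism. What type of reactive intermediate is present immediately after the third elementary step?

oxonium ion

Step 1: Rate-determining heterolysis of the C–O bond gives MsO⁻ and a secondary carbocation.
Step 2: A hydride (H with its bonding pair) migrates from the adjacent cyclopentyl carbon to the cationic centre — a 1,2-hydride shift — upgrading the secondary cation to a tertiary one.
Step 3: CH3OH donates an oxygen lone pair into the empty p orbital of the cation, giving a protonated ether (an oxonium ion).
After step 3 the species present is an oxonium ion.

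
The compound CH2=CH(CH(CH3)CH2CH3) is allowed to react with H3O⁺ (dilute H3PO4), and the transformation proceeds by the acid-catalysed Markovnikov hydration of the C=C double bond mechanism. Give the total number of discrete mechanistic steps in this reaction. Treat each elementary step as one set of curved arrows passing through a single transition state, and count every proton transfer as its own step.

Step 1: Electrophilic addition begins with the π(C=C) electrons forming a bond to the proton of H3O⁺. Following Markovnikov's rule, the resulting cation is secondary. H2O is released.
Step 2: Carbocation rearrangement: a 1,2-hydride shift from the adjacent sec-butyl carbon converts the initially-formed secondary cation into the more stable tertiary cation.
Step 3: A lone pair on the oxygen of H2O attacks the carbocation, forming a C–O bond and an oxonium ion (a protonated alcohol).
Step 4: Deprotonation of the oxonium ion by a water molecule delivers the neutral alcohol and regenerates the acid catalyst.
Total: 4 elementary steps.

4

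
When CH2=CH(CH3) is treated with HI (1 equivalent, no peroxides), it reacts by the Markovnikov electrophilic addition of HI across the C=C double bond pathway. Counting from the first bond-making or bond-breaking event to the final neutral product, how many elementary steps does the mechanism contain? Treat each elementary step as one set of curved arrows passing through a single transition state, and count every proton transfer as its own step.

Step 1: Electrophilic addition begins with the π(C=C) electrons forming a bond to the proton of HI. Following Markovnikov's rule, the resulting cation is secondary. The H–I bond breaks heterolytically, releasing I⁻.
(No 1,2-shift: no single shift to an adjacent carbon would give a more stable cation.)
Step 2: Nucleophilic attack by I⁻ on the carbocation completes the addition, giving R–I.
Total: 2 elementary steps.

2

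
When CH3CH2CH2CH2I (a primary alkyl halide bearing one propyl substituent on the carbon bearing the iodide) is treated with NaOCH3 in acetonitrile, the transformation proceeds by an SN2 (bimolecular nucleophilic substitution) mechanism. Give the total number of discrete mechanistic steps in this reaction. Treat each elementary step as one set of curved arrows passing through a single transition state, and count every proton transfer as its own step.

Step 1: Backside attack by CH3O⁻ on the carbon bearing the iodide: the new C–O bond forms as the C–I bond breaks, with Walden inversion at carbon.
Total: 1 elementary step.

1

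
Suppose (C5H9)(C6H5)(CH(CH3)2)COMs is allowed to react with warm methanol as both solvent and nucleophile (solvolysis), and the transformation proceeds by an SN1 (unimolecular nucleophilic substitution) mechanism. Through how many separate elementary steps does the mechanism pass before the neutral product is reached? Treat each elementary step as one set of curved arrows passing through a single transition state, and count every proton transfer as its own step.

Step 1: The C–O bond breaks with both electrons going to the mesylate; MsO⁻ leaves and a tertiary carbocation remains.
(No 1,2-shift: no single shift to an adjacent carbon would give a more stable cation.)
Step 2: CH3OH donates an oxygen lone pair into the empty p orbital of the cation, giving a protonated ether (an oxonium ion).
Step 3: Deprotonation of the oxonium oxygen by solvent methanol yields the neutral ether.
Total: 3 elementary steps.

3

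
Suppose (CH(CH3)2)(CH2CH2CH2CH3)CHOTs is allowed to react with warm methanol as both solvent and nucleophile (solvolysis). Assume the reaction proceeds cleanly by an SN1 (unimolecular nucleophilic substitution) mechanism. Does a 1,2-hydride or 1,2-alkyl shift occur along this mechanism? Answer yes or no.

The first-formed carbocation is secondary.
The adjacent isopropyl carbon already bears 2 other carbon substituents and has a hydrogen to migrate; after a 1,2-hydride shift from that carbon the positive charge sits on a tertiary centre.
Tertiary is more stable than secondary, so the shift occurs.

yes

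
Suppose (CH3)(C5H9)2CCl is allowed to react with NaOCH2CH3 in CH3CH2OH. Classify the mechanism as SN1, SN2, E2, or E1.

E2

Conditions: a strong base with a tertiary substrate bearing a β-hydrogen.
These conditions are the textbook signature of the E2 pathway.
A strong (often hindered) base removes a β-H in concert with loss of the leaving group — bimolecular elimination.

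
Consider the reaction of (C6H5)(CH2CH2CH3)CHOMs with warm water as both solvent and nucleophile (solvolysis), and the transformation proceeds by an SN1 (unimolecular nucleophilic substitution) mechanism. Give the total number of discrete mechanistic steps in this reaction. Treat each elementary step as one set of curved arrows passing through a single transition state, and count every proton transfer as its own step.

Step 1: The C–O bond breaks with both electrons going to the mesylate; MsO⁻ leaves and a secondary carbocation remains.
(No 1,2-shift: no single shift to an adjacent carbon would give a more stable cation.)
Step 2: A lone pair on the oxygen of H2O attacks the carbocation, forming a new C–O σ-bond and an oxonium ion.
Step 3: A second solvent molecule removes the proton on oxygen, giving the neutral alcohol product.
Total: 3 elementary steps.

3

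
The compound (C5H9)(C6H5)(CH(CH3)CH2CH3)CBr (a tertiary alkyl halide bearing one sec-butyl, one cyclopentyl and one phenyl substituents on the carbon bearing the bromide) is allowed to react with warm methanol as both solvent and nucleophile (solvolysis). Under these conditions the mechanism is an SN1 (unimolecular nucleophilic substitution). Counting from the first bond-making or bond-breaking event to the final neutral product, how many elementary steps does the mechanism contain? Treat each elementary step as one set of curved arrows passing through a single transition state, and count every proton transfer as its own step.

Step 1: The C–Br bond breaks with both electrons going to the bromide; Br⁻ leaves and a tertiary carbocation remains.
(No 1,2-shift: no single shift to an adjacent carbon would give a more stable cation.)
Step 2: Nucleophilic capture: the oxygen of CH3OH bonds to the cationic carbon, producing an oxonium-ion intermediate.
Step 3: Deprotonation of the oxonium oxygen by solvent methanol yields the neutral ether.
Total: 3 elementary steps.

3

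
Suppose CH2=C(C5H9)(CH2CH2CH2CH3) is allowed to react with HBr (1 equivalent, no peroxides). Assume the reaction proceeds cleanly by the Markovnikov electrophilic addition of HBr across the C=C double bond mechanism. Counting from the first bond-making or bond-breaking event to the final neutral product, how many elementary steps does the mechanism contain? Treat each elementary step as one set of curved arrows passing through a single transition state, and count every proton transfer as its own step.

Step 1: Protonation of the alkene by HBr: the π bond acts as the nucleophile and picks up H⁺, giving the more stable (Markovnikov) tertiary carbocation. The H–Br bond breaks heterolytically, releasing Br⁻.
(No 1,2-shift: no single shift to an adjacent carbon would give a more stable cation.)
Step 2: The Br⁻ anion donates a lone pair to the carbocation, forming the new C–Br σ-bond and giving the neutral alkyl halide.
Total: 2 elementary steps.

2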